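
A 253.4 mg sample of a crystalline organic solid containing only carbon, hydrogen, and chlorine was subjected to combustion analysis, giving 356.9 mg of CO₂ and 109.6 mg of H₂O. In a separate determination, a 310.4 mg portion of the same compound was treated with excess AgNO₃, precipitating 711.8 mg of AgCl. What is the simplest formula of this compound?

mol C = 0.3569 g CO₂ ÷ 44.009 g/mol = 0.0081097 mol
mol H = 2 × 0.1096 g H₂O ÷ 18.015 g/mol = 0.012168 mol
From the AgCl data: mol Cl per gram of compound = (0.7118 ÷ 143.318) ÷ 0.3104 = 0.016001 mol/g, so in the 0.2534 g combustion sample mol Cl = 0.0040545 mol
Divide by the smallest (0.0040545 mol): C 2.000, H 3.001, Cl 1.000

C2H3Cl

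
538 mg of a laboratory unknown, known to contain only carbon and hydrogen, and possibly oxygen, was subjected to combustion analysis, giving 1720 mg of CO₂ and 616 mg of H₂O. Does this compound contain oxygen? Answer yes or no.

no

mol C = 1.72 g CO₂ ÷ 44.009 g/mol = 0.03908 mol
mol H = 2 × 0.616 g H₂O ÷ 18.015 g/mol = 0.06839 mol
C and H together account for 0.5384 g — essentially the entire 0.538 g sample — so the compound contains no oxygen.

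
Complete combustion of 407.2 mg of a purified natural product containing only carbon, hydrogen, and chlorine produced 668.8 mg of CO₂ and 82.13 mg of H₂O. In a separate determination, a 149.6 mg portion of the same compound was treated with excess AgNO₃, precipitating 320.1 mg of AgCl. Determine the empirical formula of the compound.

C5H3Cl2

mol C = 0.6688 g CO₂ ÷ 44.009 g/mol = 0.015197 mol
mol H = 2 × 0.08213 g H₂O ÷ 18.015 g/mol = 0.0091180 mol
From the AgCl data: mol Cl per gram of compound = (0.3201 ÷ 143.318) ÷ 0.1496 = 0.014930 mol/g, so in the 0.4072 g combustion sample mol Cl = 0.0060794 mol
Divide by the smallest (0.0060794 mol): C 2.500, H 1.500, Cl 1.000
Multiplying each by 2 gives whole numbers: C 5.00, H 3.00, Cl 2.00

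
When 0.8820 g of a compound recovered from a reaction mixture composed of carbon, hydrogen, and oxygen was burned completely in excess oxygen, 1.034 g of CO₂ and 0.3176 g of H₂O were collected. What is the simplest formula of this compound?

mol C = 1.034 g CO₂ ÷ 44.009 g/mol = 0.023495 mol
mol H = 2 × 0.3176 g H₂O ÷ 18.015 g/mol = 0.035260 mol
mass O = 0.8820 − (0.28220 + 0.035542) = 0.56426 g → mol O = 0.56426 ÷ 15.999 = 0.035268 mol
Divide by the smallest (0.023495 mol): C 1.000, H 1.501, O 1.501
Multiplying each by 2 gives whole numbers: C 2.00, H 3.00, O 3.00

C2H3O3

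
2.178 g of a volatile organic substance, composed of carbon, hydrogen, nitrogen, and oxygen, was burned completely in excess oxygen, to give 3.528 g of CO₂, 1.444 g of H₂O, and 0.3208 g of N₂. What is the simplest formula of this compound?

mol C = 3.528 g CO₂ ÷ 44.009 g/mol = 0.080165 mol
mol H = 2 × 1.444 g H₂O ÷ 18.015 g/mol = 0.16031 mol
mol N = 2 × 0.3208 g N₂ ÷ 28.014 g/mol = 0.022903 mol
mass O = 2.178 − (0.96287 + 0.16159 + 0.32080) = 0.73274 g → mol O = 0.73274 ÷ 15.999 = 0.045799 mol
Divide by the smallest (0.022903 mol): C 3.500, H 7.000, N 1.000, O 2.000
Multiplying each by 2 gives whole numbers: C 7.00, H 14.00, N 2.00, O 4.00

C7H14N2O4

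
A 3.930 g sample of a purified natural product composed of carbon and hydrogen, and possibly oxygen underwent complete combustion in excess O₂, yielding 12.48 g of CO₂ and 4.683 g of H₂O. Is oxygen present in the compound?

no

mol C = 12.48 g CO₂ ÷ 44.009 g/mol = 0.28358 mol
mol H = 2 × 4.683 g H₂O ÷ 18.015 g/mol = 0.51990 mol
C and H together account for 3.9301 g — essentially the entire 3.930 g sample — so the compound contains no oxygen.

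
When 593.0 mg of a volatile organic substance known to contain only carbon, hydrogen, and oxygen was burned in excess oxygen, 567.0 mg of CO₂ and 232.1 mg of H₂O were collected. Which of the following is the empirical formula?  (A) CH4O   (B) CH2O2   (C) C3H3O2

(B) CH2O2

mol C = 0.5670 g CO₂ ÷ 44.009 g/mol = 0.012884 mol
mol H = 2 × 0.2321 g H₂O ÷ 18.015 g/mol = 0.025767 mol
mass O = 0.5930 − (0.15475 + 0.025974) = 0.41228 g → mol O = 0.41228 ÷ 15.999 = 0.025769 mol
Divide by the smallest (0.012884 mol): C 1.000, H 2.000, O 2.000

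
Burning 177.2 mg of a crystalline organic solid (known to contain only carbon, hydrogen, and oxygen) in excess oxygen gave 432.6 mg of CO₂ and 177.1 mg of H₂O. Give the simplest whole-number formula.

C4H8O

mol C = 0.4326 g CO₂ ÷ 44.009 g/mol = 0.0098298 mol
mol H = 2 × 0.1771 g H₂O ÷ 18.015 g/mol = 0.019661 mol
mass O = 0.1772 − (0.11807 + 0.019819) = 0.039315 g → mol O = 0.039315 ÷ 15.999 = 0.0024574 mol
Divide by the smallest (0.0024574 mol): C 4.000, H 8.001, O 1.000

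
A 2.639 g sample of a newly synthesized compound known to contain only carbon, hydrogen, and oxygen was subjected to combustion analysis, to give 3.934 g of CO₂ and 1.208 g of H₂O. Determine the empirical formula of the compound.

mol C = 3.934 g CO₂ ÷ 44.009 g/mol = 0.089391 mol
mol H = 2 × 1.208 g H₂O ÷ 18.015 g/mol = 0.13411 mol
mass O = 2.639 − (1.0737 + 0.13518) = 1.4301 g → mol O = 1.4301 ÷ 15.999 = 0.089390 mol
Divide by the smallest (0.089390 mol): C 1.000, H 1.500, O 1.000
Multiplying each by 2 gives whole numbers: C 2.00, H 3.00, O 2.00

C2H3O2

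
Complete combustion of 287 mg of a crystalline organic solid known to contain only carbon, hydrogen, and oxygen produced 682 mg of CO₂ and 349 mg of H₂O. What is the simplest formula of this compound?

mol C = 0.682 g CO₂ ÷ 44.009 g/mol = 0.01550 mol
mol H = 2 × 0.349 g H₂O ÷ 18.015 g/mol = 0.03875 mol
mass O = 0.287 − (0.1861 + 0.03906) = 0.06181 g → mol O = 0.06181 ÷ 15.999 = 0.003863 mol
Divide by the smallest (0.003863 mol): C 4.011, H 10.029, O 1.000

C4H10O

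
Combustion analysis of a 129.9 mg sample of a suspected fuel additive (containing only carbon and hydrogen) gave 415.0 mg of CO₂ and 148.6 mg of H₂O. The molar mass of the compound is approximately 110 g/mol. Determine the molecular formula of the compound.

mol C = 0.4150 g CO₂ ÷ 44.009 g/mol = 0.0094299 mol
mol H = 2 × 0.1486 g H₂O ÷ 18.015 g/mol = 0.016497 mol
Divide by the smallest (0.0094299 mol): C 1.000, H 1.749
Multiplying each by 4 gives whole numbers: C 4.00, H 7.00
Empirical formula: C4H7
Empirical-formula mass = 55.10 g/mol; 110 ÷ 55.10 ≈ 2, so the molecular formula is C8H14.

C8H14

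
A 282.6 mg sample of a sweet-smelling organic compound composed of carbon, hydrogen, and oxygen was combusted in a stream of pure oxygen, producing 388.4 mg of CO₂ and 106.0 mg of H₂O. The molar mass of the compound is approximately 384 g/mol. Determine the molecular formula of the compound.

mol C = 0.3884 g CO₂ ÷ 44.009 g/mol = 0.0088255 mol
mol H = 2 × 0.1060 g H₂O ÷ 18.015 g/mol = 0.011768 mol
mass O = 0.2826 − (0.10600 + 0.011862) = 0.16474 g → mol O = 0.16474 ÷ 15.999 = 0.010297 mol
Divide by the smallest (0.0088255 mol): C 1.000, H 1.333, O 1.167
Multiplying each by 6 gives whole numbers: C 6.00, H 8.00, O 7.00
Empirical formula: C6H8O7
Empirical-formula mass = 192.12 g/mol; 384 ÷ 192.12 ≈ 2, so the molecular formula is C12H16O14.

C12H16O14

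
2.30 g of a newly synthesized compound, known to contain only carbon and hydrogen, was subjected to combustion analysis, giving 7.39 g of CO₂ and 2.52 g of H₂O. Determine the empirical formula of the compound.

C3H5

mol C = 7.39 g CO₂ ÷ 44.009 g/mol = 0.1679 mol
mol H = 2 × 2.52 g H₂O ÷ 18.015 g/mol = 0.2798 mol
Divide by the smallest (0.1679 mol): C 1.000, H 1.666
Multiplying each by 3 gives whole numbers: C 3.00, H 5.00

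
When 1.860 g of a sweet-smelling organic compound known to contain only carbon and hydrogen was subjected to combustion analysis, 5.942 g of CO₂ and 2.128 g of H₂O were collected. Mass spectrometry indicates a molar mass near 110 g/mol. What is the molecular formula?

mol C = 5.942 g CO₂ ÷ 44.009 g/mol = 0.13502 mol
mol H = 2 × 2.128 g H₂O ÷ 18.015 g/mol = 0.23625 mol
Divide by the smallest (0.13502 mol): C 1.000, H 1.750
Multiplying each by 4 gives whole numbers: C 4.00, H 7.00
Empirical formula: C4H7
Empirical-formula mass = 55.10 g/mol; 110 ÷ 55.10 ≈ 2, so the molecular formula is C8H14.

C8H14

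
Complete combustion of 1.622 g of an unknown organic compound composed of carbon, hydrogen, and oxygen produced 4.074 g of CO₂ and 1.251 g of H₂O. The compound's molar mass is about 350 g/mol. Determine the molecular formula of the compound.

mol C = 4.074 g CO₂ ÷ 44.009 g/mol = 0.092572 mol
mol H = 2 × 1.251 g H₂O ÷ 18.015 g/mol = 0.13888 mol
mass O = 1.622 − (1.1119 + 0.14000) = 0.37012 g → mol O = 0.37012 ÷ 15.999 = 0.023134 mol
Divide by the smallest (0.023134 mol): C 4.002, H 6.003, O 1.000
Empirical formula: C4H6O
Empirical-formula mass = 70.09 g/mol; 350 ÷ 70.09 ≈ 5, so the molecular formula is C20H30O5.

C20H30O5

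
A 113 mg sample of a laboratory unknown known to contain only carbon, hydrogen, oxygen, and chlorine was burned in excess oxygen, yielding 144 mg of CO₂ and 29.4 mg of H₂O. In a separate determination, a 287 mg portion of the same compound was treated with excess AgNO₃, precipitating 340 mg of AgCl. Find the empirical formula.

C7H7Cl2O5

mol C = 0.144 g CO₂ ÷ 44.009 g/mol = 0.003272 mol
mol H = 2 × 0.0294 g H₂O ÷ 18.015 g/mol = 0.003264 mol
From the AgCl data: mol Cl per gram of compound = (0.340 ÷ 143.318) ÷ 0.287 = 0.008266 mol/g, so in the 0.113 g combustion sample mol Cl = 0.0009341 mol
mass O = 0.113 − (0.03930 + 0.003290 + 0.03311) = 0.03730 g → mol O = 0.03730 ÷ 15.999 = 0.002331 mol
Divide by the smallest (0.0009341 mol): C 3.503, H 3.494, Cl 1.000, O 2.496
Multiplying each by 2 gives whole numbers: C 7.01, H 6.99, Cl 2.00, O 4.99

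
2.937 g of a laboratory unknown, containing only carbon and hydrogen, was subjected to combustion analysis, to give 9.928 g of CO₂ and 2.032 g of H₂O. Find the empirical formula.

mol C = 9.928 g CO₂ ÷ 44.009 g/mol = 0.22559 mol
mol H = 2 × 2.032 g H₂O ÷ 18.015 g/mol = 0.22559 mol
Divide by the smallest (0.22559 mol): C 1.000, H 1.000

CH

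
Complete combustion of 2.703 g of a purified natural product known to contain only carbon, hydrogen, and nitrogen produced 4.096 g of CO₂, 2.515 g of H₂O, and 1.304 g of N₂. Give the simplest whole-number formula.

mol C = 4.096 g CO₂ ÷ 44.009 g/mol = 0.093072 mol
mol H = 2 × 2.515 g H₂O ÷ 18.015 g/mol = 0.27921 mol
mol N = 2 × 1.304 g N₂ ÷ 28.014 g/mol = 0.093096 mol
Divide by the smallest (0.093072 mol): C 1.000, H 3.000, N 1.000

CH3N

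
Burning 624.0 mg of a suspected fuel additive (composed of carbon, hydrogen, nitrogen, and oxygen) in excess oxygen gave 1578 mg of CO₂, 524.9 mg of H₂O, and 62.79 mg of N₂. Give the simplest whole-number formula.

mol C = 1.578 g CO₂ ÷ 44.009 g/mol = 0.035856 mol
mol H = 2 × 0.5249 g H₂O ÷ 18.015 g/mol = 0.058274 mol
mol N = 2 × 0.06279 g N₂ ÷ 28.014 g/mol = 0.0044828 mol
mass O = 0.6240 − (0.43067 + 0.058740 + 0.062790) = 0.071800 g → mol O = 0.071800 ÷ 15.999 = 0.0044878 mol
Divide by the smallest (0.0044828 mol): C 7.999, H 13.000, N 1.000, O 1.001

C8H13NO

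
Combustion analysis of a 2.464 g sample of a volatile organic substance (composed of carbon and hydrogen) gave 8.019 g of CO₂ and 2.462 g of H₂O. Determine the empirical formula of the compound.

C2H3

mol C = 8.019 g CO₂ ÷ 44.009 g/mol = 0.18221 mol
mol H = 2 × 2.462 g H₂O ÷ 18.015 g/mol = 0.27333 mol
Divide by the smallest (0.18221 mol): C 1.000, H 1.500
Multiplying each by 2 gives whole numbers: C 2.00, H 3.00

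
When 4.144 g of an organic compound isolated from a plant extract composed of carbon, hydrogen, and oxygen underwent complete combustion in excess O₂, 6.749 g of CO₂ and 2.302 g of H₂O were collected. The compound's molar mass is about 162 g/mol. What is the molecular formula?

mol C = 6.749 g CO₂ ÷ 44.009 g/mol = 0.15335 mol
mol H = 2 × 2.302 g H₂O ÷ 18.015 g/mol = 0.25556 mol
mass O = 4.144 − (1.8419 + 0.25761) = 2.0444 g → mol O = 2.0444 ÷ 15.999 = 0.12779 mol
Divide by the smallest (0.12779 mol): C 1.200, H 2.000, O 1.000
Multiplying each by 5 gives whole numbers: C 6.00, H 10.00, O 5.00
Empirical formula: C6H10O5
Empirical-formula mass = 162.14 g/mol; 162 ÷ 162.14 ≈ 1, so the molecular formula is C6H10O5.

C6H10O5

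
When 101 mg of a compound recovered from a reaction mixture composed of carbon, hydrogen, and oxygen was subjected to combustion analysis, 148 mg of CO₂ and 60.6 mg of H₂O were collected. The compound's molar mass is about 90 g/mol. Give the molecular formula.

C3H6O3

mol C = 0.148 g CO₂ ÷ 44.009 g/mol = 0.003363 mol
mol H = 2 × 0.0606 g H₂O ÷ 18.015 g/mol = 0.006728 mol
mass O = 0.101 − (0.04039 + 0.006782) = 0.05383 g → mol O = 0.05383 ÷ 15.999 = 0.003364 mol
Divide by the smallest (0.003363 mol): C 1.000, H 2.001, O 1.000
Empirical formula: CH2O
Empirical-formula mass = 30.03 g/mol; 90 ÷ 30.03 ≈ 3, so the molecular formula is C3H6O3.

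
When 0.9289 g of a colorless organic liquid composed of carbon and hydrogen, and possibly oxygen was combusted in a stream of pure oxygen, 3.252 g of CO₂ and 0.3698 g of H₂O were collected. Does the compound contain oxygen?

mol C = 3.252 g CO₂ ÷ 44.009 g/mol = 0.073894 mol
mol H = 2 × 0.3698 g H₂O ÷ 18.015 g/mol = 0.041055 mol
C and H together account for 0.92892 g — essentially the entire 0.9289 g sample — so the compound contains no oxygen.

no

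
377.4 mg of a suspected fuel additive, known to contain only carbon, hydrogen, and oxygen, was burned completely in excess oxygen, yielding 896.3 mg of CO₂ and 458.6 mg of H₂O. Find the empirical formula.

C4H10O

mol C = 0.8963 g CO₂ ÷ 44.009 g/mol = 0.020366 mol
mol H = 2 × 0.4586 g H₂O ÷ 18.015 g/mol = 0.050913 mol
mass O = 0.3774 − (0.24462 + 0.051320) = 0.081460 g → mol O = 0.081460 ÷ 15.999 = 0.0050916 mol
Divide by the smallest (0.0050916 mol): C 4.000, H 9.999, O 1.000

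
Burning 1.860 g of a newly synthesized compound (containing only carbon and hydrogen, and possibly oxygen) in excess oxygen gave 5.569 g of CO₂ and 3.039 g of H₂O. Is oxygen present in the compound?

no

mol C = 5.569 g CO₂ ÷ 44.009 g/mol = 0.12654 mol
mol H = 2 × 3.039 g H₂O ÷ 18.015 g/mol = 0.33739 mol
C and H together account for 1.8600 g — essentially the entire 1.860 g sample — so the compound contains no oxygen.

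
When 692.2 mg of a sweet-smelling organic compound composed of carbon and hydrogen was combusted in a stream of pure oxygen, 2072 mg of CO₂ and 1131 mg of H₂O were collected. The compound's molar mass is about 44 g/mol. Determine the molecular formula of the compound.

C3H8

mol C = 2.072 g CO₂ ÷ 44.009 g/mol = 0.047081 mol
mol H = 2 × 1.131 g H₂O ÷ 18.015 g/mol = 0.12556 mol
Divide by the smallest (0.047081 mol): C 1.000, H 2.667
Multiplying each by 3 gives whole numbers: C 3.00, H 8.00
Empirical formula: C3H8
Empirical-formula mass = 44.10 g/mol; 44 ÷ 44.10 ≈ 1, so the molecular formula is C3H8.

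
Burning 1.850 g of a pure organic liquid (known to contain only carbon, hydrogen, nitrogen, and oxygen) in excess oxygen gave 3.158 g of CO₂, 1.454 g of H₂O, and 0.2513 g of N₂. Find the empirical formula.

C4H9NO2

mol C = 3.158 g CO₂ ÷ 44.009 g/mol = 0.071758 mol
mol H = 2 × 1.454 g H₂O ÷ 18.015 g/mol = 0.16142 mol
mol N = 2 × 0.2513 g N₂ ÷ 28.014 g/mol = 0.017941 mol
mass O = 1.850 − (0.86189 + 0.16271 + 0.25130) = 0.57410 g → mol O = 0.57410 ÷ 15.999 = 0.035884 mol
Divide by the smallest (0.017941 mol): C 4.000, H 8.997, N 1.000, O 2.000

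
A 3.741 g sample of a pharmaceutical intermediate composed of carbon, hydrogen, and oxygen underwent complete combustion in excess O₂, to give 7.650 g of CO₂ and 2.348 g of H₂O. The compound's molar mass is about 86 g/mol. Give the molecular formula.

C4H6O2

mol C = 7.650 g CO₂ ÷ 44.009 g/mol = 0.17383 mol
mol H = 2 × 2.348 g H₂O ÷ 18.015 g/mol = 0.26067 mol
mass O = 3.741 − (2.0878 + 0.26276) = 1.3904 g → mol O = 1.3904 ÷ 15.999 = 0.086905 mol
Divide by the smallest (0.086905 mol): C 2.000, H 2.999, O 1.000
Empirical formula: C2H3O
Empirical-formula mass = 43.05 g/mol; 86 ÷ 43.05 ≈ 2, so the molecular formula is C4H6O2.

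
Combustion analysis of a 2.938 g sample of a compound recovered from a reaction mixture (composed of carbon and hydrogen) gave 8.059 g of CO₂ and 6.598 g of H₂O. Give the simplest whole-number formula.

mol C = 8.059 g CO₂ ÷ 44.009 g/mol = 0.18312 mol
mol H = 2 × 6.598 g H₂O ÷ 18.015 g/mol = 0.73250 mol
Divide by the smallest (0.18312 mol): C 1.000, H 4.000

CH4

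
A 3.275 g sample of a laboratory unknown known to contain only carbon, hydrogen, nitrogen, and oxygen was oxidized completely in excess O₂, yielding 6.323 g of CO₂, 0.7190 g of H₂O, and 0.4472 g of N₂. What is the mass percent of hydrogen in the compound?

2.46%

mol C = 6.323 g CO₂ ÷ 44.009 g/mol = 0.14368 mol
mol H = 2 × 0.7190 g H₂O ÷ 18.015 g/mol = 0.079822 mol
mol N = 2 × 0.4472 g N₂ ÷ 28.014 g/mol = 0.031927 mol
mass O = 3.275 − (1.7257 + 0.080461 + 0.44720) = 1.0217 g → mol O = 1.0217 ÷ 15.999 = 0.063858 mol
mass % H = 0.080461 g ÷ 3.275 g × 100%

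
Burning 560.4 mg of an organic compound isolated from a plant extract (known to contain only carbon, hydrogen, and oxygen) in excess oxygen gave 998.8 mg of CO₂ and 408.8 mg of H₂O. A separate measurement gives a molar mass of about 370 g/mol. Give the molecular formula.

mol C = 0.9988 g CO₂ ÷ 44.009 g/mol = 0.022695 mol
mol H = 2 × 0.4088 g H₂O ÷ 18.015 g/mol = 0.045384 mol
mass O = 0.5604 − (0.27259 + 0.045747) = 0.24206 g → mol O = 0.24206 ÷ 15.999 = 0.015130 mol
Divide by the smallest (0.015130 mol): C 1.500, H 3.000, O 1.000
Multiplying each by 2 gives whole numbers: C 3.00, H 6.00, O 2.00
Empirical formula: C3H6O2
Empirical-formula mass = 74.08 g/mol; 370 ÷ 74.08 ≈ 5, so the molecular formula is C15H30O10.

C15H30O10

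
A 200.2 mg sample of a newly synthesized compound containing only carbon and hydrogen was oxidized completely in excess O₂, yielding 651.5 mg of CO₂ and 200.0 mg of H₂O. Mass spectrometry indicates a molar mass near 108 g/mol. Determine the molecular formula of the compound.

C8H12

mol C = 0.6515 g CO₂ ÷ 44.009 g/mol = 0.014804 mol
mol H = 2 × 0.2000 g H₂O ÷ 18.015 g/mol = 0.022204 mol
Divide by the smallest (0.014804 mol): C 1.000, H 1.500
Multiplying each by 2 gives whole numbers: C 2.00, H 3.00
Empirical formula: C2H3
Empirical-formula mass = 27.05 g/mol; 108 ÷ 27.05 ≈ 4, so the molecular formula is C8H12.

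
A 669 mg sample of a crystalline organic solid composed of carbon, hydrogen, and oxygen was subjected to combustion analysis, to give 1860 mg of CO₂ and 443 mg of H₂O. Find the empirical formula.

mol C = 1.86 g CO₂ ÷ 44.009 g/mol = 0.04226 mol
mol H = 2 × 0.443 g H₂O ÷ 18.015 g/mol = 0.04918 mol
mass O = 0.669 − (0.5076 + 0.04957) = 0.1118 g → mol O = 0.1118 ÷ 15.999 = 0.006987 mol
Divide by the smallest (0.006987 mol): C 6.049, H 7.039, O 1.000

C6H7O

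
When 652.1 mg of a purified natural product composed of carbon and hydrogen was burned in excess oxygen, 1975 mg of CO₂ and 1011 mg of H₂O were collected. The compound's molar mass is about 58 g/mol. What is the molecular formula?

mol C = 1.975 g CO₂ ÷ 44.009 g/mol = 0.044877 mol
mol H = 2 × 1.011 g H₂O ÷ 18.015 g/mol = 0.11224 mol
Divide by the smallest (0.044877 mol): C 1.000, H 2.501
Multiplying each by 2 gives whole numbers: C 2.00, H 5.00
Empirical formula: C2H5
Empirical-formula mass = 29.06 g/mol; 58 ÷ 29.06 ≈ 2, so the molecular formula is C4H10.

C4H10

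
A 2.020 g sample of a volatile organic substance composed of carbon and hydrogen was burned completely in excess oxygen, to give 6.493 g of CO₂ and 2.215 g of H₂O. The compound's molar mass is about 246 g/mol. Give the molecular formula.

C18H30

mol C = 6.493 g CO₂ ÷ 44.009 g/mol = 0.14754 mol
mol H = 2 × 2.215 g H₂O ÷ 18.015 g/mol = 0.24591 mol
Divide by the smallest (0.14754 mol): C 1.000, H 1.667
Multiplying each by 3 gives whole numbers: C 3.00, H 5.00
Empirical formula: C3H5
Empirical-formula mass = 41.07 g/mol; 246 ÷ 41.07 ≈ 6, so the molecular formula is C18H30.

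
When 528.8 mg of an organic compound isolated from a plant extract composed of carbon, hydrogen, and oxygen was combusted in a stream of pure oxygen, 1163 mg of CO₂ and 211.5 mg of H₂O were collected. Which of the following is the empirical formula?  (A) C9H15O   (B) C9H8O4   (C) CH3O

(B) C9H8O4

mol C = 1.163 g CO₂ ÷ 44.009 g/mol = 0.026426 mol
mol H = 2 × 0.2115 g H₂O ÷ 18.015 g/mol = 0.023480 mol
mass O = 0.5288 − (0.31741 + 0.023668) = 0.18772 g → mol O = 0.18772 ÷ 15.999 = 0.011733 mol
Divide by the smallest (0.011733 mol): C 2.252, H 2.001, O 1.000
Multiplying each by 4 gives whole numbers: C 9.01, H 8.00, O 4.00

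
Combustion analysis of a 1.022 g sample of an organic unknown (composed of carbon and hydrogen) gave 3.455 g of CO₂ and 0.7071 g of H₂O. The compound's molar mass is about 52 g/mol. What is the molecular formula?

C4H4

mol C = 3.455 g CO₂ ÷ 44.009 g/mol = 0.078507 mol
mol H = 2 × 0.7071 g H₂O ÷ 18.015 g/mol = 0.078501 mol
Divide by the smallest (0.078501 mol): C 1.000, H 1.000
Empirical formula: CH
Empirical-formula mass = 13.02 g/mol; 52 ÷ 13.02 ≈ 4, so the molecular formula is C4H4.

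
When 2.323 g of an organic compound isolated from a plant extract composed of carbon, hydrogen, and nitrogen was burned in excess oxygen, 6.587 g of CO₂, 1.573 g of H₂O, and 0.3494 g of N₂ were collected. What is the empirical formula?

mol C = 6.587 g CO₂ ÷ 44.009 g/mol = 0.14967 mol
mol H = 2 × 1.573 g H₂O ÷ 18.015 g/mol = 0.17463 mol
mol N = 2 × 0.3494 g N₂ ÷ 28.014 g/mol = 0.024945 mol
Divide by the smallest (0.024945 mol): C 6.000, H 7.001, N 1.000

C6H7N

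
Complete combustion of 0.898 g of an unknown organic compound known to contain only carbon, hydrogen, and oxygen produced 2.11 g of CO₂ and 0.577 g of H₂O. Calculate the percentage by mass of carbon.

64.1%

mol C = 2.11 g CO₂ ÷ 44.009 g/mol = 0.04794 mol
mol H = 2 × 0.577 g H₂O ÷ 18.015 g/mol = 0.06406 mol
mass O = 0.898 − (0.5759 + 0.06457) = 0.2576 g → mol O = 0.2576 ÷ 15.999 = 0.01610 mol
mass % C = 0.5759 g ÷ 0.898 g × 100%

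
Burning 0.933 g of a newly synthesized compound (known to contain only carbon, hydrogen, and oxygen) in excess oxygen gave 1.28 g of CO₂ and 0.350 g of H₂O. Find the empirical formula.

C6H8O7

mol C = 1.28 g CO₂ ÷ 44.009 g/mol = 0.02908 mol
mol H = 2 × 0.350 g H₂O ÷ 18.015 g/mol = 0.03886 mol
mass O = 0.933 − (0.3493 + 0.03917) = 0.5445 g → mol O = 0.5445 ÷ 15.999 = 0.03403 mol
Divide by the smallest (0.02908 mol): C 1.000, H 1.336, O 1.170
Multiplying each by 6 gives whole numbers: C 6.00, H 8.02, O 7.02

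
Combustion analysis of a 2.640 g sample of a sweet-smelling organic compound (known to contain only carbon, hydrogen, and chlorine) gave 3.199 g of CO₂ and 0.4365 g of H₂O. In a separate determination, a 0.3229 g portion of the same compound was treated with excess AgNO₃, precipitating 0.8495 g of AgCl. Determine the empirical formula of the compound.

C3H2Cl2

mol C = 3.199 g CO₂ ÷ 44.009 g/mol = 0.072690 mol
mol H = 2 × 0.4365 g H₂O ÷ 18.015 g/mol = 0.048460 mol
From the AgCl data: mol Cl per gram of compound = (0.8495 ÷ 143.318) ÷ 0.3229 = 0.018357 mol/g, so in the 2.640 g combustion sample mol Cl = 0.048462 mol
Divide by the smallest (0.048460 mol): C 1.500, H 1.000, Cl 1.000
Multiplying each by 2 gives whole numbers: C 3.00, H 2.00, Cl 2.00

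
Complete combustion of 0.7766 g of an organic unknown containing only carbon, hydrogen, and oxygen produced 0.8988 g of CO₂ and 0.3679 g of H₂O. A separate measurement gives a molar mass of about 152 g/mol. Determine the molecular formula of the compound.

C4H8O6

mol C = 0.8988 g CO₂ ÷ 44.009 g/mol = 0.020423 mol
mol H = 2 × 0.3679 g H₂O ÷ 18.015 g/mol = 0.040844 mol
mass O = 0.7766 − (0.24530 + 0.041170) = 0.49013 g → mol O = 0.49013 ÷ 15.999 = 0.030635 mol
Divide by the smallest (0.020423 mol): C 1.000, H 2.000, O 1.500
Multiplying each by 2 gives whole numbers: C 2.00, H 4.00, O 3.00
Empirical formula: C2H4O3
Empirical-formula mass = 76.05 g/mol; 152 ÷ 76.05 ≈ 2, so the molecular formula is C4H8O6.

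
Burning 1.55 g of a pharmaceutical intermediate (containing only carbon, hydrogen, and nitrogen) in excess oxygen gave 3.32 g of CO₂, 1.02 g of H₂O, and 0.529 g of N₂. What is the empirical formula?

C2H3N

mol C = 3.32 g CO₂ ÷ 44.009 g/mol = 0.07544 mol
mol H = 2 × 1.02 g H₂O ÷ 18.015 g/mol = 0.1132 mol
mol N = 2 × 0.529 g N₂ ÷ 28.014 g/mol = 0.03777 mol
Divide by the smallest (0.03777 mol): C 1.997, H 2.998, N 1.000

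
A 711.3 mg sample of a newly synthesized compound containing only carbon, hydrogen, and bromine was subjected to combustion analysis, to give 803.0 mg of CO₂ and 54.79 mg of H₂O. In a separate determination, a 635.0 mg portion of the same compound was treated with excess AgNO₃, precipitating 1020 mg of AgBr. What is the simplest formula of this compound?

C3HBr

mol C = 0.8030 g CO₂ ÷ 44.009 g/mol = 0.018246 mol
mol H = 2 × 0.05479 g H₂O ÷ 18.015 g/mol = 0.0060827 mol
From the AgBr data: mol Br per gram of compound = (1.020 ÷ 187.772) ÷ 0.6350 = 0.0085545 mol/g, so in the 0.7113 g combustion sample mol Br = 0.0060848 mol
Divide by the smallest (0.0060827 mol): C 3.000, H 1.000, Br 1.000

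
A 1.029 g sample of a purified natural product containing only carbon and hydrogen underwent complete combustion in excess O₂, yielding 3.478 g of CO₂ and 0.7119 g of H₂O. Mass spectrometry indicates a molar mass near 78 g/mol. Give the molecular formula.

mol C = 3.478 g CO₂ ÷ 44.009 g/mol = 0.079029 mol
mol H = 2 × 0.7119 g H₂O ÷ 18.015 g/mol = 0.079034 mol
Divide by the smallest (0.079029 mol): C 1.000, H 1.000
Empirical formula: CH
Empirical-formula mass = 13.02 g/mol; 78 ÷ 13.02 ≈ 6, so the molecular formula is C6H6.

C6H6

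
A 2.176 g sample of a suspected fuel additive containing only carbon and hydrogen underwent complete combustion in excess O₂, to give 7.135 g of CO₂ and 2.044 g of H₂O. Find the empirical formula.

C5H7

mol C = 7.135 g CO₂ ÷ 44.009 g/mol = 0.16213 mol
mol H = 2 × 2.044 g H₂O ÷ 18.015 g/mol = 0.22692 mol
Divide by the smallest (0.16213 mol): C 1.000, H 1.400
Multiplying each by 5 gives whole numbers: C 5.00, H 7.00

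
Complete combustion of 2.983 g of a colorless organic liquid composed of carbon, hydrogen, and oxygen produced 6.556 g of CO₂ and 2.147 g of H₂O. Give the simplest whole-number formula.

C5H8O2

mol C = 6.556 g CO₂ ÷ 44.009 g/mol = 0.14897 mol
mol H = 2 × 2.147 g H₂O ÷ 18.015 g/mol = 0.23836 mol
mass O = 2.983 − (1.7893 + 0.24026) = 0.95346 g → mol O = 0.95346 ÷ 15.999 = 0.059595 mol
Divide by the smallest (0.059595 mol): C 2.500, H 4.000, O 1.000
Multiplying each by 2 gives whole numbers: C 5.00, H 8.00, O 2.00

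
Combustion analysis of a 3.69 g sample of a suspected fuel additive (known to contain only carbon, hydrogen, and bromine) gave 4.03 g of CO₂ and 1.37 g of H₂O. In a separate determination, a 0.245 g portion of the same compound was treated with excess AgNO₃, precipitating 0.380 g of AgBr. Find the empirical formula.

C3H5Br

mol C = 4.03 g CO₂ ÷ 44.009 g/mol = 0.09157 mol
mol H = 2 × 1.37 g H₂O ÷ 18.015 g/mol = 0.1521 mol
From the AgBr data: mol Br per gram of compound = (0.380 ÷ 187.772) ÷ 0.245 = 0.008260 mol/g, so in the 3.69 g combustion sample mol Br = 0.03048 mol
Divide by the smallest (0.03048 mol): C 3.004, H 4.990, Br 1.000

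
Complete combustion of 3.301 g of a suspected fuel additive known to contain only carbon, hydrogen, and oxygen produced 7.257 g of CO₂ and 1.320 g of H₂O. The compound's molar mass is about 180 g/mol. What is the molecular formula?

mol C = 7.257 g CO₂ ÷ 44.009 g/mol = 0.16490 mol
mol H = 2 × 1.320 g H₂O ÷ 18.015 g/mol = 0.14654 mol
mass O = 3.301 − (1.9806 + 0.14772) = 1.1727 g → mol O = 1.1727 ÷ 15.999 = 0.073298 mol
Divide by the smallest (0.073298 mol): C 2.250, H 1.999, O 1.000
Multiplying each by 4 gives whole numbers: C 9.00, H 8.00, O 4.00
Empirical formula: C9H8O4
Empirical-formula mass = 180.16 g/mol; 180 ÷ 180.16 ≈ 1, so the molecular formula is C9H8O4.

C9H8O4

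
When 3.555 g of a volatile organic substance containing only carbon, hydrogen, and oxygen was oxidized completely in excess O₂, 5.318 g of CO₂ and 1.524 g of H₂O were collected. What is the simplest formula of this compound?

C5H7O5

mol C = 5.318 g CO₂ ÷ 44.009 g/mol = 0.12084 mol
mol H = 2 × 1.524 g H₂O ÷ 18.015 g/mol = 0.16919 mol
mass O = 3.555 − (1.4514 + 0.17055) = 1.9331 g → mol O = 1.9331 ÷ 15.999 = 0.12082 mol
Divide by the smallest (0.12082 mol): C 1.000, H 1.400, O 1.000
Multiplying each by 5 gives whole numbers: C 5.00, H 7.00, O 5.00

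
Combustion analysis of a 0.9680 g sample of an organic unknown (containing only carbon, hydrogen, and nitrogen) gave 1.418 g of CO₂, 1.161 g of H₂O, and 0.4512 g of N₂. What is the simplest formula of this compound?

CH4N

mol C = 1.418 g CO₂ ÷ 44.009 g/mol = 0.032221 mol
mol H = 2 × 1.161 g H₂O ÷ 18.015 g/mol = 0.12889 mol
mol N = 2 × 0.4512 g N₂ ÷ 28.014 g/mol = 0.032212 mol
Divide by the smallest (0.032212 mol): C 1.000, H 4.001, N 1.000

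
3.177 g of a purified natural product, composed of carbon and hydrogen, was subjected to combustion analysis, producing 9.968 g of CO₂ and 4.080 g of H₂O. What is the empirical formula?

CH2

mol C = 9.968 g CO₂ ÷ 44.009 g/mol = 0.22650 mol
mol H = 2 × 4.080 g H₂O ÷ 18.015 g/mol = 0.45296 mol
Divide by the smallest (0.22650 mol): C 1.000, H 2.000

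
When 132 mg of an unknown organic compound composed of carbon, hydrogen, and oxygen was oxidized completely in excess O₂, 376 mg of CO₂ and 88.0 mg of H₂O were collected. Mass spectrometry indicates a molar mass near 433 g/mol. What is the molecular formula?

mol C = 0.376 g CO₂ ÷ 44.009 g/mol = 0.008544 mol
mol H = 2 × 0.0880 g H₂O ÷ 18.015 g/mol = 0.009770 mol
mass O = 0.132 − (0.1026 + 0.009848) = 0.01953 g → mol O = 0.01953 ÷ 15.999 = 0.001221 mol
Divide by the smallest (0.001221 mol): C 6.998, H 8.002, O 1.000
Empirical formula: C7H8O
Empirical-formula mass = 108.14 g/mol; 433 ÷ 108.14 ≈ 4, so the molecular formula is C28H32O4.

C28H32O4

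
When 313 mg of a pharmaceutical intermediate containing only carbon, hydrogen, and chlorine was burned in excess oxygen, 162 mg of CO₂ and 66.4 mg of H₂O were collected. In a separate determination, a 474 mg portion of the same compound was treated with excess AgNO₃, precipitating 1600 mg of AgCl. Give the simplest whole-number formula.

CH2Cl2

mol C = 0.162 g CO₂ ÷ 44.009 g/mol = 0.003681 mol
mol H = 2 × 0.0664 g H₂O ÷ 18.015 g/mol = 0.007372 mol
From the AgCl data: mol Cl per gram of compound = (1.60 ÷ 143.318) ÷ 0.474 = 0.02355 mol/g, so in the 0.313 g combustion sample mol Cl = 0.007372 mol
Divide by the smallest (0.003681 mol): C 1.000, H 2.003, Cl 2.003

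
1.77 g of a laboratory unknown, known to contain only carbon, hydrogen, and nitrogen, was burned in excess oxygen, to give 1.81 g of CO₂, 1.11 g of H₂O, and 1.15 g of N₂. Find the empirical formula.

mol C = 1.81 g CO₂ ÷ 44.009 g/mol = 0.04113 mol
mol H = 2 × 1.11 g H₂O ÷ 18.015 g/mol = 0.1232 mol
mol N = 2 × 1.15 g N₂ ÷ 28.014 g/mol = 0.08210 mol
Divide by the smallest (0.04113 mol): C 1.000, H 2.996, N 1.996

CH3N2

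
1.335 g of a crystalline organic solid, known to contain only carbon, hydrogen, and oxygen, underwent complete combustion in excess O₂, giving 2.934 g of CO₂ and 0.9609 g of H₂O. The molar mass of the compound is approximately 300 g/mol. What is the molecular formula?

mol C = 2.934 g CO₂ ÷ 44.009 g/mol = 0.066668 mol
mol H = 2 × 0.9609 g H₂O ÷ 18.015 g/mol = 0.10668 mol
mass O = 1.335 − (0.80075 + 0.10753) = 0.42672 g → mol O = 0.42672 ÷ 15.999 = 0.026671 mol
Divide by the smallest (0.026671 mol): C 2.500, H 4.000, O 1.000
Multiplying each by 2 gives whole numbers: C 5.00, H 8.00, O 2.00
Empirical formula: C5H8O2
Empirical-formula mass = 100.12 g/mol; 300 ÷ 100.12 ≈ 3, so the molecular formula is C15H24O6.

C15H24O6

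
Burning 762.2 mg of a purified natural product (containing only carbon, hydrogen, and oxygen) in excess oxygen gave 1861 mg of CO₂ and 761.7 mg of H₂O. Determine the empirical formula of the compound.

mol C = 1.861 g CO₂ ÷ 44.009 g/mol = 0.042287 mol
mol H = 2 × 0.7617 g H₂O ÷ 18.015 g/mol = 0.084563 mol
mass O = 0.7622 − (0.50791 + 0.085239) = 0.16905 g → mol O = 0.16905 ÷ 15.999 = 0.010567 mol
Divide by the smallest (0.010567 mol): C 4.002, H 8.003, O 1.000

C4H8O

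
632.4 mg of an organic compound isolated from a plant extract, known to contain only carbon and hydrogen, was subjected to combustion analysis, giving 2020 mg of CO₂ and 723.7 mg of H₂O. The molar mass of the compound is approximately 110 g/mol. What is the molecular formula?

C8H14

mol C = 2.020 g CO₂ ÷ 44.009 g/mol = 0.045900 mol
mol H = 2 × 0.7237 g H₂O ÷ 18.015 g/mol = 0.080344 mol
Divide by the smallest (0.045900 mol): C 1.000, H 1.750
Multiplying each by 4 gives whole numbers: C 4.00, H 7.00
Empirical formula: C4H7
Empirical-formula mass = 55.10 g/mol; 110 ÷ 55.10 ≈ 2, so the molecular formula is C8H14.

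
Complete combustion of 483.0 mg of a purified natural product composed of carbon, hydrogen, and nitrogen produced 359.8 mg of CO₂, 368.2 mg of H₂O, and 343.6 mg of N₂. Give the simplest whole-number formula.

mol C = 0.3598 g CO₂ ÷ 44.009 g/mol = 0.0081756 mol
mol H = 2 × 0.3682 g H₂O ÷ 18.015 g/mol = 0.040877 mol
mol N = 2 × 0.3436 g N₂ ÷ 28.014 g/mol = 0.024531 mol
Divide by the smallest (0.0081756 mol): C 1.000, H 5.000, N 3.000

CH5N3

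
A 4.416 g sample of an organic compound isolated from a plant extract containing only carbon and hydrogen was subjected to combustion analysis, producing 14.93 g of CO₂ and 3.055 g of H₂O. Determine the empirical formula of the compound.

mol C = 14.93 g CO₂ ÷ 44.009 g/mol = 0.33925 mol
mol H = 2 × 3.055 g H₂O ÷ 18.015 g/mol = 0.33916 mol
Divide by the smallest (0.33916 mol): C 1.000, H 1.000

CH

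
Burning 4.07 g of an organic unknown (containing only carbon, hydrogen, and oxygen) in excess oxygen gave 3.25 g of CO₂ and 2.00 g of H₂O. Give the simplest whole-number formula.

mol C = 3.25 g CO₂ ÷ 44.009 g/mol = 0.07385 mol
mol H = 2 × 2.00 g H₂O ÷ 18.015 g/mol = 0.2220 mol
mass O = 4.07 − (0.8870 + 0.2238) = 2.959 g → mol O = 2.959 ÷ 15.999 = 0.1850 mol
Divide by the smallest (0.07385 mol): C 1.000, H 3.007, O 2.505
Multiplying each by 2 gives whole numbers: C 2.00, H 6.01, O 5.01

C2H6O5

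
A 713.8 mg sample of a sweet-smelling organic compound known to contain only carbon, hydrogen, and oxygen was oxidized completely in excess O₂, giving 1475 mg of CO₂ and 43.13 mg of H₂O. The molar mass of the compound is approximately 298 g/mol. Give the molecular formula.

C14H2O8

mol C = 1.475 g CO₂ ÷ 44.009 g/mol = 0.033516 mol
mol H = 2 × 0.04313 g H₂O ÷ 18.015 g/mol = 0.0047882 mol
mass O = 0.7138 − (0.40256 + 0.0048265) = 0.30641 g → mol O = 0.30641 ÷ 15.999 = 0.019152 mol
Divide by the smallest (0.0047882 mol): C 7.000, H 1.000, O 4.000
Empirical formula: C7HO4
Empirical-formula mass = 149.08 g/mol; 298 ÷ 149.08 ≈ 2, so the molecular formula is C14H2O8.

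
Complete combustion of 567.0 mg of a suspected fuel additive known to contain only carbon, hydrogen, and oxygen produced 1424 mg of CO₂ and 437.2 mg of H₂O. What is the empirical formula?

C4H6O

mol C = 1.424 g CO₂ ÷ 44.009 g/mol = 0.032357 mol
mol H = 2 × 0.4372 g H₂O ÷ 18.015 g/mol = 0.048537 mol
mass O = 0.5670 − (0.38864 + 0.048926) = 0.12943 g → mol O = 0.12943 ÷ 15.999 = 0.0080901 mol
Divide by the smallest (0.0080901 mol): C 4.000, H 6.000, O 1.000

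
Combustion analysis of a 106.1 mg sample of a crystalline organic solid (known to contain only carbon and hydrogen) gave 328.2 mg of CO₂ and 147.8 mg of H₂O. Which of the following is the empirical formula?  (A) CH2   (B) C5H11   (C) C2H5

(B) C5H11

mol C = 0.3282 g CO₂ ÷ 44.009 g/mol = 0.0074576 mol
mol H = 2 × 0.1478 g H₂O ÷ 18.015 g/mol = 0.016409 mol
Divide by the smallest (0.0074576 mol): C 1.000, H 2.200
Multiplying each by 5 gives whole numbers: C 5.00, H 11.00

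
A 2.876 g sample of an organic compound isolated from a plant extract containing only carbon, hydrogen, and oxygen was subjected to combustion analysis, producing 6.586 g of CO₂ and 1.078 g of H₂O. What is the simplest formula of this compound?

C5H4O2

mol C = 6.586 g CO₂ ÷ 44.009 g/mol = 0.14965 mol
mol H = 2 × 1.078 g H₂O ÷ 18.015 g/mol = 0.11968 mol
mass O = 2.876 − (1.7975 + 0.12064) = 0.95790 g → mol O = 0.95790 ÷ 15.999 = 0.059873 mol
Divide by the smallest (0.059873 mol): C 2.499, H 1.999, O 1.000
Multiplying each by 2 gives whole numbers: C 5.00, H 4.00, O 2.00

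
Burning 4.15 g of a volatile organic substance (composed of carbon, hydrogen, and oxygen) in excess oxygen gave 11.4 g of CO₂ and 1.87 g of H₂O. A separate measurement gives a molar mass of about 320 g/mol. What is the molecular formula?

mol C = 11.4 g CO₂ ÷ 44.009 g/mol = 0.2590 mol
mol H = 2 × 1.87 g H₂O ÷ 18.015 g/mol = 0.2076 mol
mass O = 4.15 − (3.111 + 0.2093) = 0.8294 g → mol O = 0.8294 ÷ 15.999 = 0.05184 mol
Divide by the smallest (0.05184 mol): C 4.997, H 4.005, O 1.000
Empirical formula: C5H4O
Empirical-formula mass = 80.09 g/mol; 320 ÷ 80.09 ≈ 4, so the molecular formula is C20H16O4.

C20H16O4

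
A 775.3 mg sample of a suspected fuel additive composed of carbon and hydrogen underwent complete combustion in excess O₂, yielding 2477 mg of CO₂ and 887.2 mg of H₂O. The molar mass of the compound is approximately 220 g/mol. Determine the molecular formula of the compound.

C16H28

mol C = 2.477 g CO₂ ÷ 44.009 g/mol = 0.056284 mol
mol H = 2 × 0.8872 g H₂O ÷ 18.015 g/mol = 0.098496 mol
Divide by the smallest (0.056284 mol): C 1.000, H 1.750
Multiplying each by 4 gives whole numbers: C 4.00, H 7.00
Empirical formula: C4H7
Empirical-formula mass = 55.10 g/mol; 220 ÷ 55.10 ≈ 4, so the molecular formula is C16H28.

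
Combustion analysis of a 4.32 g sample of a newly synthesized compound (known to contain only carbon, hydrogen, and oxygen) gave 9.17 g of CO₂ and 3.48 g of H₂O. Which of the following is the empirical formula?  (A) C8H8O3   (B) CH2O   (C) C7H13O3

(C) C7H13O3

mol C = 9.17 g CO₂ ÷ 44.009 g/mol = 0.2084 mol
mol H = 2 × 3.48 g H₂O ÷ 18.015 g/mol = 0.3863 mol
mass O = 4.32 − (2.503 + 0.3894) = 1.428 g → mol O = 1.428 ÷ 15.999 = 0.08925 mol
Divide by the smallest (0.08925 mol): C 2.335, H 4.329, O 1.000
Multiplying each by 3 gives whole numbers: C 7.00, H 12.99, O 3.00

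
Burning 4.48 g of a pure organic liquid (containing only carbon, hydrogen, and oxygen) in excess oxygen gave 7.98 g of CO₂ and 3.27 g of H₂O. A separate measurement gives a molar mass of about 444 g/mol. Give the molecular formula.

C18H36O12

mol C = 7.98 g CO₂ ÷ 44.009 g/mol = 0.1813 mol
mol H = 2 × 3.27 g H₂O ÷ 18.015 g/mol = 0.3630 mol
mass O = 4.48 − (2.178 + 0.3659) = 1.936 g → mol O = 1.936 ÷ 15.999 = 0.1210 mol
Divide by the smallest (0.1210 mol): C 1.498, H 3.000, O 1.000
Multiplying each by 2 gives whole numbers: C 3.00, H 6.00, O 2.00
Empirical formula: C3H6O2
Empirical-formula mass = 74.08 g/mol; 444 ÷ 74.08 ≈ 6, so the molecular formula is C18H36O12.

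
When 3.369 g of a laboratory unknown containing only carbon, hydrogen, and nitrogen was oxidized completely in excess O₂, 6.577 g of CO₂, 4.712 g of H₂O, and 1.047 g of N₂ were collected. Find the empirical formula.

mol C = 6.577 g CO₂ ÷ 44.009 g/mol = 0.14945 mol
mol H = 2 × 4.712 g H₂O ÷ 18.015 g/mol = 0.52312 mol
mol N = 2 × 1.047 g N₂ ÷ 28.014 g/mol = 0.074748 mol
Divide by the smallest (0.074748 mol): C 1.999, H 6.998, N 1.000

C2H7N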